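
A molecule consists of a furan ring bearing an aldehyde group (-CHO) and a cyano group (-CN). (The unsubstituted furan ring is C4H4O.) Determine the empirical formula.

C6H3NO2

Atom tally by fragment:
  furan ring core → C:4 H:4 O:1
  (− 2 ring H displaced by substituents)
  + CHO → C:1 H:1 O:1
  + CN → C:1 N:1
Element totals:
  C: 6
  H: 3
  N: 1
  O: 2
Molecular formula: C6H3NO2.
gcd of subscripts (6, 3, 1, 2) = 1, so the empirical formula equals the molecular formula.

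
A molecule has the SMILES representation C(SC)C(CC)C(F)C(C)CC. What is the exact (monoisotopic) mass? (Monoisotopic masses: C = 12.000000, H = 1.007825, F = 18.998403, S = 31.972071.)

192.1348

Atom tally by fragment:
  CH3SCH2 → C:2 H:5 S:1
  CH(C2H5) → C:3 H:6
  CH(F) → C:1 H:1 F:1
  CH(CH3) → C:2 H:4
  CH2 → C:1 H:2
  CH3 → C:1 H:3
Element totals:
  C: 10
  H: 21
  F: 1
  S: 1
Molecular formula: C10H21FS.
  M = 10(12.0) + 21(1.007825) + 18.998403 + 31.972071
    = 120.000000 + 21.164325 + 18.998403 + 31.972071 = 192.134799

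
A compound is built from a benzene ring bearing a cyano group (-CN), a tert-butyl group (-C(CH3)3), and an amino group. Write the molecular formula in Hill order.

Atom tally by fragment:
  benzene ring core → C:6 H:6
  (− 3 ring H displaced by substituents)
  + CN → C:1 N:1
  + C(CH3)3 → C:4 H:9
  + NH2 → N:1 H:2
Element totals:
  C: 11
  H: 14
  N: 2

C11H14N2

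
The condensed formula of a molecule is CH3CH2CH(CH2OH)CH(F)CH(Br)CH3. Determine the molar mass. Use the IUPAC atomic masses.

Element totals:
  C: 7
  H: 14
  Br: 1
  F: 1
  O: 1
Molecular formula: C7H14BrFO.
  M = 7(12.011) + 14(1.008) + 79.904 + 18.998 + 15.999
    = 84.077 + 14.112 + 79.904 + 18.998 + 15.999 = 213.090

213.09 g/mol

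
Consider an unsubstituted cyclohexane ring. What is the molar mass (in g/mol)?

84.16 g/mol

Atom tally by fragment:
  cyclohexane ring core → C:6 H:12
Element totals:
  C: 6
  H: 12
Molecular formula: C6H12.
  M = 6(12.011) + 12(1.008)
    = 72.066 + 12.096 = 84.162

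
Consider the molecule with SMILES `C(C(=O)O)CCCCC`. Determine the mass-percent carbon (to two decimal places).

64.58%

Atom tally by fragment:
  HOOCCH2 → C:2 H:3 O:2
  CH2 → C:1 H:2
  CH2 → C:1 H:2
  CH2 → C:1 H:2
  CH2 → C:1 H:2
  CH3 → C:1 H:3
Element totals:
  C: 7
  H: 14
  O: 2
Molecular formula: C7H14O2.
Molar mass = 130.187 g/mol.
Mass from C: 7 × 12.011 = 84.077 g/mol.
%C = 84.077 / 130.187 × 100 = 64.58%.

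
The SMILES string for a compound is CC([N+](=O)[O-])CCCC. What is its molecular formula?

C6H13NO2

Atom tally by fragment:
  CH3 → C:1 H:3
  CH(NO2) → C:1 H:1 N:1 O:2
  CH2 → C:1 H:2
  CH2 → C:1 H:2
  CH2 → C:1 H:2
  CH3 → C:1 H:3
Element totals:
  C: 6
  H: 13
  N: 1
  O: 2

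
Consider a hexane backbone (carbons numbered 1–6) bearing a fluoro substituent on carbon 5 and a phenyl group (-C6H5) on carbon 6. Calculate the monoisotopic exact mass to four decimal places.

180.1314

Atom tally by fragment:
  CH3 → C:1 H:3
  CH2 → C:1 H:2
  CH2 → C:1 H:2
  CH2 → C:1 H:2
  CH(F) → C:1 H:1 F:1
  CH2C6H5 → C:7 H:7
Element totals:
  C: 12
  H: 17
  F: 1
Molecular formula: C12H17F.
  M = 12(12.0) + 17(1.007825) + 18.998403
    = 144.000000 + 17.133025 + 18.998403 = 180.131428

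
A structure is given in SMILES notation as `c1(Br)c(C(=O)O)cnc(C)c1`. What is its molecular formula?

C7H6BrNO2

Atom tally by fragment:
  pyridine ring core → C:5 H:5 N:1
  (− 3 ring H displaced by substituents)
  + Br → Br:1
  + COOH → C:1 H:1 O:2
  + CH3 → C:1 H:3
Element totals:
  C: 7
  H: 6
  Br: 1
  N: 1
  O: 2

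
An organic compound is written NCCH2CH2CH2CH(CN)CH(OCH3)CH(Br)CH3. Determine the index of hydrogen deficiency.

Element totals:
  C: 10
  H: 15
  Br: 1
  N: 2
  O: 1
Molecular formula: C10H15BrN2O.
DoU = (2C + 2 + N − H − X) / 2 = (2·10 + 2 + 2 − 15 − 1) / 2 = 4.

4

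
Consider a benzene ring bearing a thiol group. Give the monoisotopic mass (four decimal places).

110.0190

Atom tally by fragment:
  benzene ring core → C:6 H:6
  (− 1 ring H displaced by substituents)
  + SH → S:1 H:1
Element totals:
  C: 6
  H: 6
  S: 1
Molecular formula: C6H6S.
  M = 6(12.0) + 6(1.007825) + 31.972071
    = 72.000000 + 6.046950 + 31.972071 = 110.019021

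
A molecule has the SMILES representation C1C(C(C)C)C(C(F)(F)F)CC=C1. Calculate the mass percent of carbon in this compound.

Atom tally by fragment:
  cyclohexene ring core → C:6 H:10
  (− 2 ring H displaced by substituents)
  + CH(CH3)2 → C:3 H:7
  + CF3 → C:1 F:3
Element totals:
  C: 10
  H: 15
  F: 3
Molecular formula: C10H15F3.
Molar mass = 192.224 g/mol.
Mass from C: 10 × 12.011 = 120.110 g/mol.
%C = 120.110 / 192.224 × 100 = 62.48%.

62.48%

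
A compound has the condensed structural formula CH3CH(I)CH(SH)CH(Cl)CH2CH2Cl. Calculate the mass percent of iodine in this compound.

Element totals:
  C: 6
  H: 11
  Cl: 2
  I: 1
  S: 1
Molecular formula: C6H11Cl2IS.
Molar mass = 313.018 g/mol.
Mass from I: 1 × 126.904 = 126.904 g/mol.
%I = 126.904 / 313.018 × 100 = 40.54%.

40.54%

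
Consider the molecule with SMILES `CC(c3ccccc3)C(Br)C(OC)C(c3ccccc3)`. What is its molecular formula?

C18H21BrO

Atom tally by fragment:
  CH3 → C:1 H:3
  CH(C6H5) → C:7 H:6
  CH(Br) → C:1 H:1 Br:1
  CH(OCH3) → C:2 H:4 O:1
  CH2C6H5 → C:7 H:7
Element totals:
  C: 18
  H: 21
  Br: 1
  O: 1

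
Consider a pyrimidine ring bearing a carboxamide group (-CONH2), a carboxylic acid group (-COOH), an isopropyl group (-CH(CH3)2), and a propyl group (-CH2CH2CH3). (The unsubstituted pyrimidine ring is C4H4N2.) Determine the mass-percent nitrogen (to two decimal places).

Atom tally by fragment:
  pyrimidine ring core → C:4 H:4 N:2
  (− 4 ring H displaced by substituents)
  + CONH2 → C:1 H:2 O:1 N:1
  + COOH → C:1 H:1 O:2
  + CH(CH3)2 → C:3 H:7
  + CH2CH2CH3 → C:3 H:7
Element totals:
  C: 12
  H: 17
  N: 3
  O: 3
Molecular formula: C12H17N3O3.
Molar mass = 251.286 g/mol.
Mass from N: 3 × 14.007 = 42.021 g/mol.
%N = 42.021 / 251.286 × 100 = 16.72%.

16.72%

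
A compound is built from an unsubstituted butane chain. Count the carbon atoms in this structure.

Atom tally by fragment:
  CH3 → C:1 H:3
  CH2 → C:1 H:2
  CH2 → C:1 H:2
  CH3 → C:1 H:3
Element totals:
  C: 4
  H: 10

4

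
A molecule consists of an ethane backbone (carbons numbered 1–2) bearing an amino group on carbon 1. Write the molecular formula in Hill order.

Atom tally by fragment:
  H2NCH2 → C:1 H:4 N:1
  CH3 → C:1 H:3
Element totals:
  C: 2
  H: 7
  N: 1

C2H7N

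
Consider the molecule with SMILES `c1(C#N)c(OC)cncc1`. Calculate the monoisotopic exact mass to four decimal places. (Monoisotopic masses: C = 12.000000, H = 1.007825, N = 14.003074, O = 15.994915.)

134.0480

Atom tally by fragment:
  pyridine ring core → C:5 H:5 N:1
  (− 2 ring H displaced by substituents)
  + CN → C:1 N:1
  + OCH3 → C:1 H:3 O:1
Element totals:
  C: 7
  H: 6
  N: 2
  O: 1
Molecular formula: C7H6N2O.
  M = 7(12.0) + 6(1.007825) + 2(14.003074) + 15.994915
    = 84.000000 + 6.046950 + 28.006148 + 15.994915 = 134.048013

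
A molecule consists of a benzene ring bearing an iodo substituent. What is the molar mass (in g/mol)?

Atom tally by fragment:
  benzene ring core → C:6 H:6
  (− 1 ring H displaced by substituents)
  + I → I:1
Element totals:
  C: 6
  H: 5
  I: 1
Molecular formula: C6H5I.
  M = 6(12.011) + 5(1.008) + 126.904
    = 72.066 + 5.040 + 126.904 = 204.010

204.01 g/mol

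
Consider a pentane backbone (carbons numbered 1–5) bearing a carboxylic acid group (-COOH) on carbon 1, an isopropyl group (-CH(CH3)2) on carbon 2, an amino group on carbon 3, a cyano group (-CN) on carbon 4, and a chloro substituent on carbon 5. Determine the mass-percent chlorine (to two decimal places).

15.23%

Atom tally by fragment:
  HOOCCH2 → C:2 H:3 O:2
  CH(CH(CH3)2) → C:4 H:8
  CH(NH2) → C:1 H:3 N:1
  CH(CN) → C:2 H:1 N:1
  CH2Cl → C:1 H:2 Cl:1
Element totals:
  C: 10
  H: 17
  Cl: 1
  N: 2
  O: 2
Molecular formula: C10H17ClN2O2.
Molar mass = 232.708 g/mol.
Mass from Cl: 1 × 35.45 = 35.450 g/mol.
%Cl = 35.450 / 232.708 × 100 = 15.23%.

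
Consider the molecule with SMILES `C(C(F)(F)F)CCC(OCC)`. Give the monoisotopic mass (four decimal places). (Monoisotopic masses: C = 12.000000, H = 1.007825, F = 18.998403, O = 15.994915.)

Atom tally by fragment:
  F3CCH2 → C:2 H:2 F:3
  CH2 → C:1 H:2
  CH2 → C:1 H:2
  CH2OC2H5 → C:3 H:7 O:1
Element totals:
  C: 7
  H: 13
  F: 3
  O: 1
Molecular formula: C7H13F3O.
  M = 7(12.0) + 13(1.007825) + 3(18.998403) + 15.994915
    = 84.000000 + 13.101725 + 56.995209 + 15.994915 = 170.091849

170.0918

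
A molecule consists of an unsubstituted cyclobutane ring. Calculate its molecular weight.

Atom tally by fragment:
  cyclobutane ring core → C:4 H:8
Element totals:
  C: 4
  H: 8
Molecular formula: C4H8.
  M = 4(12.011) + 8(1.008)
    = 48.044 + 8.064 = 56.108

56.11 g/mol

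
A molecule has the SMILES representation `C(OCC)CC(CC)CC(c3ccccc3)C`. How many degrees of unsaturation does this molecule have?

Atom tally by fragment:
  C2H5OCH2 → C:3 H:7 O:1
  CH2 → C:1 H:2
  CH(C2H5) → C:3 H:6
  CH2 → C:1 H:2
  CH(C6H5) → C:7 H:6
  CH3 → C:1 H:3
Element totals:
  C: 16
  H: 26
  O: 1
Molecular formula: C16H26O.
DoU = (2C + 2 + N − H − X) / 2 = (2·16 + 2 + 0 − 26 − 0) / 2 = 4.

4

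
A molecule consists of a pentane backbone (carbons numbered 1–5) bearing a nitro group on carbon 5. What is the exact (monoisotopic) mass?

Atom tally by fragment:
  CH3 → C:1 H:3
  CH2 → C:1 H:2
  CH2 → C:1 H:2
  CH2 → C:1 H:2
  CH2NO2 → C:1 H:2 N:1 O:2
Element totals:
  C: 5
  H: 11
  N: 1
  O: 2
Molecular formula: C5H11NO2.
  M = 5(12.0) + 11(1.007825) + 14.003074 + 2(15.994915)
    = 60.000000 + 11.086075 + 14.003074 + 31.989830 = 117.078979

117.0790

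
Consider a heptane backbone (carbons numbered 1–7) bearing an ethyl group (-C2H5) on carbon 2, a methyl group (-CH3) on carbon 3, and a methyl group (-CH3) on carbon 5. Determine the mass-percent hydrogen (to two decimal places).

Atom tally by fragment:
  CH3 → C:1 H:3
  CH(C2H5) → C:3 H:6
  CH(CH3) → C:2 H:4
  CH2 → C:1 H:2
  CH(CH3) → C:2 H:4
  CH2 → C:1 H:2
  CH3 → C:1 H:3
Element totals:
  C: 11
  H: 24
Molecular formula: C11H24.
Molar mass = 156.313 g/mol.
Mass from H: 24 × 1.008 = 24.192 g/mol.
%H = 24.192 / 156.313 × 100 = 15.48%.

15.48%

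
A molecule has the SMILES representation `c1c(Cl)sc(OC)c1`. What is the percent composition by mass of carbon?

Atom tally by fragment:
  thiophene ring core → C:4 H:4 S:1
  (− 2 ring H displaced by substituents)
  + Cl → Cl:1
  + OCH3 → C:1 H:3 O:1
Element totals:
  C: 5
  H: 5
  Cl: 1
  O: 1
  S: 1
Molecular formula: C5H5ClOS.
Molar mass = 148.604 g/mol.
Mass from C: 5 × 12.011 = 60.055 g/mol.
%C = 60.055 / 148.604 × 100 = 40.41%.

40.41%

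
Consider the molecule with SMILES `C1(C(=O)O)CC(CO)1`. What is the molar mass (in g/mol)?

Atom tally by fragment:
  cyclopropane ring core → C:3 H:6
  (− 2 ring H displaced by substituents)
  + COOH → C:1 H:1 O:2
  + CH2OH → C:1 H:3 O:1
Element totals:
  C: 5
  H: 8
  O: 3
Molecular formula: C5H8O3.
  M = 5(12.011) + 8(1.008) + 3(15.999)
    = 60.055 + 8.064 + 47.997 = 116.116

116.12 g/mol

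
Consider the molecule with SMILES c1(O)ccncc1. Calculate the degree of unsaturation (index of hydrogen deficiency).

Atom tally by fragment:
  pyridine ring core → C:5 H:5 N:1
  (− 1 ring H displaced by substituents)
  + OH → O:1 H:1
Element totals:
  C: 5
  H: 5
  N: 1
  O: 1
Molecular formula: C5H5NO.
DoU = (2C + 2 + N − H − X) / 2 = (2·5 + 2 + 1 − 5 − 0) / 2 = 4.

4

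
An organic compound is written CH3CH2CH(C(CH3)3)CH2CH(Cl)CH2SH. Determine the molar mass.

Atom tally by fragment:
  CH3 → C:1 H:3
  CH2 → C:1 H:2
  CH(C(CH3)3) → C:5 H:10
  CH2 → C:1 H:2
  CH(Cl) → C:1 H:1 Cl:1
  CH2SH → C:1 H:3 S:1
Element totals:
  C: 10
  H: 21
  Cl: 1
  S: 1
Molecular formula: C10H21ClS.
  M = 10(12.011) + 21(1.008) + 35.45 + 32.06
    = 120.110 + 21.168 + 35.450 + 32.060 = 208.788

208.79 g/mol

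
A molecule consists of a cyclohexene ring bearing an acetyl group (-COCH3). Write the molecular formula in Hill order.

Atom tally by fragment:
  cyclohexene ring core → C:6 H:10
  (− 1 ring H displaced by substituents)
  + COCH3 → C:2 H:3 O:1
Element totals:
  C: 8
  H: 12
  O: 1

C8H12O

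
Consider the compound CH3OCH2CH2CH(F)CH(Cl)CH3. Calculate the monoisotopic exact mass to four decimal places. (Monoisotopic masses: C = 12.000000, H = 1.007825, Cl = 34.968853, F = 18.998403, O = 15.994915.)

Element totals:
  C: 6
  H: 12
  Cl: 1
  F: 1
  O: 1
Molecular formula: C6H12ClFO.
  M = 6(12.0) + 12(1.007825) + 34.968853 + 18.998403 + 15.994915
    = 72.000000 + 12.093900 + 34.968853 + 18.998403 + 15.994915 = 154.056071

154.0561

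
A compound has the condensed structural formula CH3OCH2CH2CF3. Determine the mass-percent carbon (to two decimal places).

Element totals:
  C: 4
  H: 7
  F: 3
  O: 1
Molecular formula: C4H7F3O.
Molar mass = 128.093 g/mol.
Mass from C: 4 × 12.011 = 48.044 g/mol.
%C = 48.044 / 128.093 × 100 = 37.51%.

37.51%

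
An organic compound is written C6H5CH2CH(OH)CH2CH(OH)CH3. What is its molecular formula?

Atom tally by fragment:
  C6H5CH2 → C:7 H:7
  CH(OH) → C:1 H:2 O:1
  CH2 → C:1 H:2
  CH(OH) → C:1 H:2 O:1
  CH3 → C:1 H:3
Element totals:
  C: 11
  H: 16
  O: 2

C11H16O2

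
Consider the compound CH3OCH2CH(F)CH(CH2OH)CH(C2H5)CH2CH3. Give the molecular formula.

Atom tally by fragment:
  CH3OCH2 → C:2 H:5 O:1
  CH(F) → C:1 H:1 F:1
  CH(CH2OH) → C:2 H:4 O:1
  CH(C2H5) → C:3 H:6
  CH2 → C:1 H:2
  CH3 → C:1 H:3
Element totals:
  C: 10
  H: 21
  F: 1
  O: 2

C10H21FO2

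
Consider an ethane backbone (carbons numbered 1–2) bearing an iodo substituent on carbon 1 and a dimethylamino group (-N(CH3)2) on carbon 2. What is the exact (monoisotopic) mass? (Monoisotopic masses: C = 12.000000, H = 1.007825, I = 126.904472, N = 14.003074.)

Atom tally by fragment:
  ICH2 → C:1 H:2 I:1
  CH2N(CH3)2 → C:3 H:8 N:1
Element totals:
  C: 4
  H: 10
  I: 1
  N: 1
Molecular formula: C4H10IN.
  M = 4(12.0) + 10(1.007825) + 126.904472 + 14.003074
    = 48.000000 + 10.078250 + 126.904472 + 14.003074 = 198.985796

198.9858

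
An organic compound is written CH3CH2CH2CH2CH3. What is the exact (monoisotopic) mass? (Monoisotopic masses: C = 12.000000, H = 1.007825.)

72.0939

Element totals:
  C: 5
  H: 12
Molecular formula: C5H12.
  M = 5(12.0) + 12(1.007825)
    = 60.000000 + 12.093900 = 72.093900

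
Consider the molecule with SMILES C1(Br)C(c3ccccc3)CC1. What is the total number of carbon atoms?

Atom tally by fragment:
  cyclobutane ring core → C:4 H:8
  (− 2 ring H displaced by substituents)
  + Br → Br:1
  + C6H5 → C:6 H:5
Element totals:
  C: 10
  H: 11
  Br: 1

10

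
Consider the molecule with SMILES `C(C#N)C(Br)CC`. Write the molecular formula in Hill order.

Atom tally by fragment:
  NCCH2 → C:2 H:2 N:1
  CH(Br) → C:1 H:1 Br:1
  CH2 → C:1 H:2
  CH3 → C:1 H:3
Element totals:
  C: 5
  H: 8
  Br: 1
  N: 1

C5H8BrN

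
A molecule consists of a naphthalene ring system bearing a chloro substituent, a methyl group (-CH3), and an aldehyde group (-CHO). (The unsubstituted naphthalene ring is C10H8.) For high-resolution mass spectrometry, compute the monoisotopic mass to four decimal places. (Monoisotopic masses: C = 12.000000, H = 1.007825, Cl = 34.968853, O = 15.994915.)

Atom tally by fragment:
  naphthalene ring system core → C:10 H:8
  (− 3 ring H displaced by substituents)
  + Cl → Cl:1
  + CH3 → C:1 H:3
  + CHO → C:1 H:1 O:1
Element totals:
  C: 12
  H: 9
  Cl: 1
  O: 1
Molecular formula: C12H9ClO.
  M = 12(12.0) + 9(1.007825) + 34.968853 + 15.994915
    = 144.000000 + 9.070425 + 34.968853 + 15.994915 = 204.034193

204.0342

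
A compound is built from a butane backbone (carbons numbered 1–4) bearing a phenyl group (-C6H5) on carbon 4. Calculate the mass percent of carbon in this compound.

Atom tally by fragment:
  CH3 → C:1 H:3
  CH2 → C:1 H:2
  CH2 → C:1 H:2
  CH2C6H5 → C:7 H:7
Element totals:
  C: 10
  H: 14
Molecular formula: C10H14.
Molar mass = 134.222 g/mol.
Mass from C: 10 × 12.011 = 120.110 g/mol.
%C = 120.110 / 134.222 × 100 = 89.49%.

89.49%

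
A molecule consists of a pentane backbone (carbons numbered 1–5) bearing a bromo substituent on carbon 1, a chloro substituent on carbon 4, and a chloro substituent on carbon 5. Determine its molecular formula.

Atom tally by fragment:
  BrCH2 → C:1 H:2 Br:1
  CH2 → C:1 H:2
  CH2 → C:1 H:2
  CH(Cl) → C:1 H:1 Cl:1
  CH2Cl → C:1 H:2 Cl:1
Element totals:
  C: 5
  H: 9
  Br: 1
  Cl: 2

C5H9BrCl2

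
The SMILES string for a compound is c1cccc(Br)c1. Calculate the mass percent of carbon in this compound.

Atom tally by fragment:
  benzene ring core → C:6 H:6
  (− 1 ring H displaced by substituents)
  + Br → Br:1
Element totals:
  C: 6
  H: 5
  Br: 1
Molecular formula: C6H5Br.
Molar mass = 157.010 g/mol.
Mass from C: 6 × 12.011 = 72.066 g/mol.
%C = 72.066 / 157.010 × 100 = 45.90%.

45.90%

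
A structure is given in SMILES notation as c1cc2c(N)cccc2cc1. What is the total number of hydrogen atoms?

9

Atom tally by fragment:
  naphthalene ring system core → C:10 H:8
  (− 1 ring H displaced by substituents)
  + NH2 → N:1 H:2
Element totals:
  C: 10
  H: 9
  N: 1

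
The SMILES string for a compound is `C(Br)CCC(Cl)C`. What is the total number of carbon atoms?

Atom tally by fragment:
  BrCH2 → C:1 H:2 Br:1
  CH2 → C:1 H:2
  CH2 → C:1 H:2
  CH(Cl) → C:1 H:1 Cl:1
  CH3 → C:1 H:3
Element totals:
  C: 5
  H: 10
  Br: 1
  Cl: 1

5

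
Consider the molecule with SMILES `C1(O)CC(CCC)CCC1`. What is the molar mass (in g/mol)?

142.24 g/mol

Atom tally by fragment:
  cyclohexane ring core → C:6 H:12
  (− 2 ring H displaced by substituents)
  + OH → O:1 H:1
  + CH2CH2CH3 → C:3 H:7
Element totals:
  C: 9
  H: 18
  O: 1
Molecular formula: C9H18O.
  M = 9(12.011) + 18(1.008) + 15.999
    = 108.099 + 18.144 + 15.999 = 142.242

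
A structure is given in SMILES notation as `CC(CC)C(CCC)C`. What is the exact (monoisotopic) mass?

128.1565

Atom tally by fragment:
  CH3 → C:1 H:3
  CH(C2H5) → C:3 H:6
  CH(CH2CH2CH3) → C:4 H:8
  CH3 → C:1 H:3
Element totals:
  C: 9
  H: 20
Molecular formula: C9H20.
  M = 9(12.0) + 20(1.007825)
    = 108.000000 + 20.156500 = 128.156500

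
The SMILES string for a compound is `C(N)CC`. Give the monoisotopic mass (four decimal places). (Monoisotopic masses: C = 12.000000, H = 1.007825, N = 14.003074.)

59.0735

Atom tally by fragment:
  H2NCH2 → C:1 H:4 N:1
  CH2 → C:1 H:2
  CH3 → C:1 H:3
Element totals:
  C: 3
  H: 9
  N: 1
Molecular formula: C3H9N.
  M = 3(12.0) + 9(1.007825) + 14.003074
    = 36.000000 + 9.070425 + 14.003074 = 59.073499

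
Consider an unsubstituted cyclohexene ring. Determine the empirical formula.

C3H5

Atom tally by fragment:
  cyclohexene ring core → C:6 H:10
Element totals:
  C: 6
  H: 10
Molecular formula: C6H10.
gcd of subscripts = 2; dividing each by 2:
  C: 6/2 = 3
  H: 10/2 = 5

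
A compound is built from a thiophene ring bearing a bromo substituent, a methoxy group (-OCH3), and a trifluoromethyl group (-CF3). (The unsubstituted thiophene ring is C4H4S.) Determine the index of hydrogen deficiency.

3

Atom tally by fragment:
  thiophene ring core → C:4 H:4 S:1
  (− 3 ring H displaced by substituents)
  + Br → Br:1
  + OCH3 → C:1 H:3 O:1
  + CF3 → C:1 F:3
Element totals:
  C: 6
  H: 4
  Br: 1
  F: 3
  O: 1
  S: 1
Molecular formula: C6H4BrF3OS.
DoU = (2C + 2 + N − H − X) / 2 = (2·6 + 2 + 0 − 4 − 4) / 2 = 3.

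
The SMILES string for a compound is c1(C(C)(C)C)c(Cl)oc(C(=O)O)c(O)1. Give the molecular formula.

C9H11ClO4

Atom tally by fragment:
  furan ring core → C:4 H:4 O:1
  (− 4 ring H displaced by substituents)
  + C(CH3)3 → C:4 H:9
  + Cl → Cl:1
  + COOH → C:1 H:1 O:2
  + OH → O:1 H:1
Element totals:
  C: 9
  H: 11
  Cl: 1
  O: 4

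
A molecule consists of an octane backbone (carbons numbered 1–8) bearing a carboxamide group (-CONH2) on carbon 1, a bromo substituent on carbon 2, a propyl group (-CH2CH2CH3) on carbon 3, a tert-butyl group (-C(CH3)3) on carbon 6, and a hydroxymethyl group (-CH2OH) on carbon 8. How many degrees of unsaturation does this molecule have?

1

Atom tally by fragment:
  H2NOCCH2 → C:2 H:4 O:1 N:1
  CH(Br) → C:1 H:1 Br:1
  CH(CH2CH2CH3) → C:4 H:8
  CH2 → C:1 H:2
  CH2 → C:1 H:2
  CH(C(CH3)3) → C:5 H:10
  CH2 → C:1 H:2
  CH2CH2OH → C:2 H:5 O:1
Element totals:
  C: 17
  H: 34
  Br: 1
  N: 1
  O: 2
Molecular formula: C17H34BrNO2.
DoU = (2C + 2 + N − H − X) / 2 = (2·17 + 2 + 1 − 34 − 1) / 2 = 1.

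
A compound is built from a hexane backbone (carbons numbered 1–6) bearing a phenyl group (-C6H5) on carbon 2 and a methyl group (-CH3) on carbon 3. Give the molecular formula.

C13H20

Atom tally by fragment:
  CH3 → C:1 H:3
  CH(C6H5) → C:7 H:6
  CH(CH3) → C:2 H:4
  CH2 → C:1 H:2
  CH2 → C:1 H:2
  CH3 → C:1 H:3
Element totals:
  C: 13
  H: 20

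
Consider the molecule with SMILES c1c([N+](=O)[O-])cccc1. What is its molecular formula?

C6H5NO2

Atom tally by fragment:
  benzene ring core → C:6 H:6
  (− 1 ring H displaced by substituents)
  + NO2 → N:1 O:2
Element totals:
  C: 6
  H: 5
  N: 1
  O: 2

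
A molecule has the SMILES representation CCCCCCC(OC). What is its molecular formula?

C8H18O

Atom tally by fragment:
  CH3 → C:1 H:3
  CH2 → C:1 H:2
  CH2 → C:1 H:2
  CH2 → C:1 H:2
  CH2 → C:1 H:2
  CH2 → C:1 H:2
  CH2OCH3 → C:2 H:5 O:1
Element totals:
  C: 8
  H: 18
  O: 1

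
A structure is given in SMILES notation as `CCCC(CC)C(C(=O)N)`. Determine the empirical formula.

Atom tally by fragment:
  CH3 → C:1 H:3
  CH2 → C:1 H:2
  CH2 → C:1 H:2
  CH(C2H5) → C:3 H:6
  CH2CONH2 → C:2 H:4 O:1 N:1
Element totals:
  C: 8
  H: 17
  N: 1
  O: 1
Molecular formula: C8H17NO.
gcd of subscripts (8, 17, 1, 1) = 1, so the empirical formula equals the molecular formula.

C8H17NO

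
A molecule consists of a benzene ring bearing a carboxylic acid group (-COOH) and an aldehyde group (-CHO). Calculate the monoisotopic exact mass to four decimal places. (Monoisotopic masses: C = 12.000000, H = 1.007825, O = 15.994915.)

150.0317

Atom tally by fragment:
  benzene ring core → C:6 H:6
  (− 2 ring H displaced by substituents)
  + COOH → C:1 H:1 O:2
  + CHO → C:1 H:1 O:1
Element totals:
  C: 8
  H: 6
  O: 3
Molecular formula: C8H6O3.
  M = 8(12.0) + 6(1.007825) + 3(15.994915)
    = 96.000000 + 6.046950 + 47.984745 = 150.031695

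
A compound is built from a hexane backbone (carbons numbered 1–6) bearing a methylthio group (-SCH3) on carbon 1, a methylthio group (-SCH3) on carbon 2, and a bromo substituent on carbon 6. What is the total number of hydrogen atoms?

Atom tally by fragment:
  CH3SCH2 → C:2 H:5 S:1
  CH(SCH3) → C:2 H:4 S:1
  CH2 → C:1 H:2
  CH2 → C:1 H:2
  CH2 → C:1 H:2
  CH2Br → C:1 H:2 Br:1
Element totals:
  C: 8
  H: 17
  Br: 1
  S: 2

17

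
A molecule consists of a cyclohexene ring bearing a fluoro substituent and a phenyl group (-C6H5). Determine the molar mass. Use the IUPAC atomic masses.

176.23 g/mol

Atom tally by fragment:
  cyclohexene ring core → C:6 H:10
  (− 2 ring H displaced by substituents)
  + F → F:1
  + C6H5 → C:6 H:5
Element totals:
  C: 12
  H: 13
  F: 1
Molecular formula: C12H13F.
  M = 12(12.011) + 13(1.008) + 18.998
    = 144.132 + 13.104 + 18.998 = 176.234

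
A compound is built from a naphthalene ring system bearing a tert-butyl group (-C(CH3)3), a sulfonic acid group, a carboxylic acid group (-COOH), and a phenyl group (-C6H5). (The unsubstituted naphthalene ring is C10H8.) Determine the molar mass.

Atom tally by fragment:
  naphthalene ring system core → C:10 H:8
  (− 4 ring H displaced by substituents)
  + C(CH3)3 → C:4 H:9
  + SO3H → S:1 O:3 H:1
  + COOH → C:1 H:1 O:2
  + C6H5 → C:6 H:5
Element totals:
  C: 21
  H: 20
  O: 5
  S: 1
Molecular formula: C21H20O5S.
  M = 21(12.011) + 20(1.008) + 5(15.999) + 32.06
    = 252.231 + 20.160 + 79.995 + 32.060 = 384.446

384.45 g/mol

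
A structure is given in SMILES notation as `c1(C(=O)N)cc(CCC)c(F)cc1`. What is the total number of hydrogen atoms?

12

Atom tally by fragment:
  benzene ring core → C:6 H:6
  (− 3 ring H displaced by substituents)
  + CONH2 → C:1 H:2 O:1 N:1
  + CH2CH2CH3 → C:3 H:7
  + F → F:1
Element totals:
  C: 10
  H: 12
  F: 1
  N: 1
  O: 1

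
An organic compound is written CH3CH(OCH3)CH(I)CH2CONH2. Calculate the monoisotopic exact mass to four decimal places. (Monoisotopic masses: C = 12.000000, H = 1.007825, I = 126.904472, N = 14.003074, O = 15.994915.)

256.9913

Element totals:
  C: 6
  H: 12
  I: 1
  N: 1
  O: 2
Molecular formula: C6H12INO2.
  M = 6(12.0) + 12(1.007825) + 126.904472 + 14.003074 + 2(15.994915)
    = 72.000000 + 12.093900 + 126.904472 + 14.003074 + 31.989830 = 256.991276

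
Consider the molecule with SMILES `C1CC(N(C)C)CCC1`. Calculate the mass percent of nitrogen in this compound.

11.01%

Atom tally by fragment:
  cyclohexane ring core → C:6 H:12
  (− 1 ring H displaced by substituents)
  + N(CH3)2 → N:1 C:2 H:6
Element totals:
  C: 8
  H: 17
  N: 1
Molecular formula: C8H17N.
Molar mass = 127.231 g/mol.
Mass from N: 1 × 14.007 = 14.007 g/mol.
%N = 14.007 / 127.231 × 100 = 11.01%.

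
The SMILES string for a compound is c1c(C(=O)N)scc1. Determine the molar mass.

Atom tally by fragment:
  thiophene ring core → C:4 H:4 S:1
  (− 1 ring H displaced by substituents)
  + CONH2 → C:1 H:2 O:1 N:1
Element totals:
  C: 5
  H: 5
  N: 1
  O: 1
  S: 1
Molecular formula: C5H5NOS.
  M = 5(12.011) + 5(1.008) + 14.007 + 15.999 + 32.06
    = 60.055 + 5.040 + 14.007 + 15.999 + 32.060 = 127.161

127.16 g/mol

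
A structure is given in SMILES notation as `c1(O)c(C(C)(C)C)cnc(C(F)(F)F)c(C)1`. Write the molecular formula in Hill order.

Atom tally by fragment:
  pyridine ring core → C:5 H:5 N:1
  (− 4 ring H displaced by substituents)
  + OH → O:1 H:1
  + C(CH3)3 → C:4 H:9
  + CF3 → C:1 F:3
  + CH3 → C:1 H:3
Element totals:
  C: 11
  H: 14
  F: 3
  N: 1
  O: 1

C11H14F3NO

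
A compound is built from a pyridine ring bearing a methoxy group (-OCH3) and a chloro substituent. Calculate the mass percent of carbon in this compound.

Atom tally by fragment:
  pyridine ring core → C:5 H:5 N:1
  (− 2 ring H displaced by substituents)
  + OCH3 → C:1 H:3 O:1
  + Cl → Cl:1
Element totals:
  C: 6
  H: 6
  Cl: 1
  N: 1
  O: 1
Molecular formula: C6H6ClNO.
Molar mass = 143.570 g/mol.
Mass from C: 6 × 12.011 = 72.066 g/mol.
%C = 72.066 / 143.570 × 100 = 50.20%.

50.20%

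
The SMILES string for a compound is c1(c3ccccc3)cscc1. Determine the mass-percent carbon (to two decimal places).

74.96%

Atom tally by fragment:
  thiophene ring core → C:4 H:4 S:1
  (− 1 ring H displaced by substituents)
  + C6H5 → C:6 H:5
Element totals:
  C: 10
  H: 8
  S: 1
Molecular formula: C10H8S.
Molar mass = 160.234 g/mol.
Mass from C: 10 × 12.011 = 120.110 g/mol.
%C = 120.110 / 160.234 × 100 = 74.96%.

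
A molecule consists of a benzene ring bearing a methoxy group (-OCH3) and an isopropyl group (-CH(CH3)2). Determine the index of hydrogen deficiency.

Atom tally by fragment:
  benzene ring core → C:6 H:6
  (− 2 ring H displaced by substituents)
  + OCH3 → C:1 H:3 O:1
  + CH(CH3)2 → C:3 H:7
Element totals:
  C: 10
  H: 14
  O: 1
Molecular formula: C10H14O.
DoU = (2C + 2 + N − H − X) / 2 = (2·10 + 2 + 0 − 14 − 0) / 2 = 4.

4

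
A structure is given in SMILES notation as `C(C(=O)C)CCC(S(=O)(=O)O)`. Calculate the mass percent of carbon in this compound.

Atom tally by fragment:
  CH3COCH2 → C:3 H:5 O:1
  CH2 → C:1 H:2
  CH2 → C:1 H:2
  CH2SO3H → C:1 H:3 S:1 O:3
Element totals:
  C: 6
  H: 12
  O: 4
  S: 1
Molecular formula: C6H12O4S.
Molar mass = 180.218 g/mol.
Mass from C: 6 × 12.011 = 72.066 g/mol.
%C = 72.066 / 180.218 × 100 = 39.99%.

39.99%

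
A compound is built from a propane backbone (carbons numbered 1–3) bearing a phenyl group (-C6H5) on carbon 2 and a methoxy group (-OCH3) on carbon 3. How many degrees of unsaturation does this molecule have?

4

Atom tally by fragment:
  CH3 → C:1 H:3
  CH(C6H5) → C:7 H:6
  CH2OCH3 → C:2 H:5 O:1
Element totals:
  C: 10
  H: 14
  O: 1
Molecular formula: C10H14O.
DoU = (2C + 2 + N − H − X) / 2 = (2·10 + 2 + 0 − 14 − 0) / 2 = 4.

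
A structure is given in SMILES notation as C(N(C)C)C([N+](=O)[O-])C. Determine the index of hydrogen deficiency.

1

Atom tally by fragment:
  (CH3)2NCH2 → C:3 H:8 N:1
  CH(NO2) → C:1 H:1 N:1 O:2
  CH3 → C:1 H:3
Element totals:
  C: 5
  H: 12
  N: 2
  O: 2
Molecular formula: C5H12N2O2.
DoU = (2C + 2 + N − H − X) / 2 = (2·5 + 2 + 2 − 12 − 0) / 2 = 1.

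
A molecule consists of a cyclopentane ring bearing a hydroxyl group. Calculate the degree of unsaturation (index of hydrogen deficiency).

Atom tally by fragment:
  cyclopentane ring core → C:5 H:10
  (− 1 ring H displaced by substituents)
  + OH → O:1 H:1
Element totals:
  C: 5
  H: 10
  O: 1
Molecular formula: C5H10O.
DoU = (2C + 2 + N − H − X) / 2 = (2·5 + 2 + 0 − 10 − 0) / 2 = 1.

1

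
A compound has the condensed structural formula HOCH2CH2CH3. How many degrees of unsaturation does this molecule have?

Element totals:
  C: 3
  H: 8
  O: 1
Molecular formula: C3H8O.
DoU = (2C + 2 + N − H − X) / 2 = (2·3 + 2 + 0 − 8 − 0) / 2 = 0.

0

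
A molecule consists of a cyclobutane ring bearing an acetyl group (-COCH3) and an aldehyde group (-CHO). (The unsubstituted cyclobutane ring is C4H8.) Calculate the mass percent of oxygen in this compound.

Atom tally by fragment:
  cyclobutane ring core → C:4 H:8
  (− 2 ring H displaced by substituents)
  + COCH3 → C:2 H:3 O:1
  + CHO → C:1 H:1 O:1
Element totals:
  C: 7
  H: 10
  O: 2
Molecular formula: C7H10O2.
Molar mass = 126.155 g/mol.
Mass from O: 2 × 15.999 = 31.998 g/mol.
%O = 31.998 / 126.155 × 100 = 25.36%.

25.36%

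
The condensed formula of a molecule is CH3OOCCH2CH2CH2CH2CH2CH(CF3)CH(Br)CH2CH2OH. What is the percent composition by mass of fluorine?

16.32%

Element totals:
  C: 12
  H: 20
  Br: 1
  F: 3
  O: 3
Molecular formula: C12H20BrF3O3.
Molar mass = 349.187 g/mol.
Mass from F: 3 × 18.998 = 56.994 g/mol.
%F = 56.994 / 349.187 × 100 = 16.32%.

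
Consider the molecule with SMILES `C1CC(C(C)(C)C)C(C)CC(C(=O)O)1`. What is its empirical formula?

C6H11O

Atom tally by fragment:
  cyclohexane ring core → C:6 H:12
  (− 3 ring H displaced by substituents)
  + C(CH3)3 → C:4 H:9
  + CH3 → C:1 H:3
  + COOH → C:1 H:1 O:2
Element totals:
  C: 12
  H: 22
  O: 2
Molecular formula: C12H22O2.
gcd of subscripts = 2; dividing each by 2:
  C: 12/2 = 6
  H: 22/2 = 11
  O: 2/2 = 1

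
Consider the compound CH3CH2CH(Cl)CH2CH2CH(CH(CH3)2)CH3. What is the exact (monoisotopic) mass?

Atom tally by fragment:
  CH3 → C:1 H:3
  CH2 → C:1 H:2
  CH(Cl) → C:1 H:1 Cl:1
  CH2 → C:1 H:2
  CH2 → C:1 H:2
  CH(CH(CH3)2) → C:4 H:8
  CH3 → C:1 H:3
Element totals:
  C: 10
  H: 21
  Cl: 1
Molecular formula: C10H21Cl.
  M = 10(12.0) + 21(1.007825) + 34.968853
    = 120.000000 + 21.164325 + 34.968853 = 176.133178

176.1332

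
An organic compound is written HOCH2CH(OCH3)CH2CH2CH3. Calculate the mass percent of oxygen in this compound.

27.08%

Atom tally by fragment:
  HOCH2 → C:1 H:3 O:1
  CH(OCH3) → C:2 H:4 O:1
  CH2 → C:1 H:2
  CH2 → C:1 H:2
  CH3 → C:1 H:3
Element totals:
  C: 6
  H: 14
  O: 2
Molecular formula: C6H14O2.
Molar mass = 118.176 g/mol.
Mass from O: 2 × 15.999 = 31.998 g/mol.
%O = 31.998 / 118.176 × 100 = 27.08%.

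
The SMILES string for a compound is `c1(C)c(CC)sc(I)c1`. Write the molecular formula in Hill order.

Atom tally by fragment:
  thiophene ring core → C:4 H:4 S:1
  (− 3 ring H displaced by substituents)
  + CH3 → C:1 H:3
  + C2H5 → C:2 H:5
  + I → I:1
Element totals:
  C: 7
  H: 9
  I: 1
  S: 1

C7H9IS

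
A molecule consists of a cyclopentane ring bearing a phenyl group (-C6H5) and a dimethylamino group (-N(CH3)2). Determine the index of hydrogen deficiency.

5

Atom tally by fragment:
  cyclopentane ring core → C:5 H:10
  (− 2 ring H displaced by substituents)
  + C6H5 → C:6 H:5
  + N(CH3)2 → N:1 C:2 H:6
Element totals:
  C: 13
  H: 19
  N: 1
Molecular formula: C13H19N.
DoU = (2C + 2 + N − H − X) / 2 = (2·13 + 2 + 1 − 19 − 0) / 2 = 5.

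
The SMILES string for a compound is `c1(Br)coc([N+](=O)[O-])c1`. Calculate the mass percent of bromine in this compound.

Atom tally by fragment:
  furan ring core → C:4 H:4 O:1
  (− 2 ring H displaced by substituents)
  + Br → Br:1
  + NO2 → N:1 O:2
Element totals:
  C: 4
  H: 2
  Br: 1
  N: 1
  O: 3
Molecular formula: C4H2BrNO3.
Molar mass = 191.968 g/mol.
Mass from Br: 1 × 79.904 = 79.904 g/mol.
%Br = 79.904 / 191.968 × 100 = 41.62%.

41.62%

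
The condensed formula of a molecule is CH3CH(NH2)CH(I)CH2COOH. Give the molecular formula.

Atom tally by fragment:
  CH3 → C:1 H:3
  CH(NH2) → C:1 H:3 N:1
  CH(I) → C:1 H:1 I:1
  CH2COOH → C:2 H:3 O:2
Element totals:
  C: 5
  H: 10
  I: 1
  N: 1
  O: 2

C5H10INO2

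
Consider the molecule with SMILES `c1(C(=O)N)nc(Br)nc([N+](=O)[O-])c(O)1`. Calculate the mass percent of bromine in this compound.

Atom tally by fragment:
  pyrimidine ring core → C:4 H:4 N:2
  (− 4 ring H displaced by substituents)
  + CONH2 → C:1 H:2 O:1 N:1
  + Br → Br:1
  + NO2 → N:1 O:2
  + OH → O:1 H:1
Element totals:
  C: 5
  H: 3
  Br: 1
  N: 4
  O: 4
Molecular formula: C5H3BrN4O4.
Molar mass = 263.007 g/mol.
Mass from Br: 1 × 79.904 = 79.904 g/mol.
%Br = 79.904 / 263.007 × 100 = 30.38%.

30.38%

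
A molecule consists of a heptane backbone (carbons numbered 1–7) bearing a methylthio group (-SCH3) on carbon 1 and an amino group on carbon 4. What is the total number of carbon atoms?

Atom tally by fragment:
  CH3SCH2 → C:2 H:5 S:1
  CH2 → C:1 H:2
  CH2 → C:1 H:2
  CH(NH2) → C:1 H:3 N:1
  CH2 → C:1 H:2
  CH2 → C:1 H:2
  CH3 → C:1 H:3
Element totals:
  C: 8
  H: 19
  N: 1
  S: 1

8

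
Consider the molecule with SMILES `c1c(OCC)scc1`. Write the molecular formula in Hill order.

C6H8OS

Atom tally by fragment:
  thiophene ring core → C:4 H:4 S:1
  (− 1 ring H displaced by substituents)
  + OC2H5 → C:2 H:5 O:1
Element totals:
  C: 6
  H: 8
  O: 1
  S: 1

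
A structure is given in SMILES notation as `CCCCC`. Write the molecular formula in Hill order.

C5H12

Atom tally by fragment:
  CH3 → C:1 H:3
  CH2 → C:1 H:2
  CH2 → C:1 H:2
  CH2 → C:1 H:2
  CH3 → C:1 H:3
Element totals:
  C: 5
  H: 12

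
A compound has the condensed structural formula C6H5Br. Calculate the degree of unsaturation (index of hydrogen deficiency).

Atom tally by fragment:
  benzene ring core → C:6 H:6
  (− 1 ring H displaced by substituents)
  + Br → Br:1
Element totals:
  C: 6
  H: 5
  Br: 1
Molecular formula: C6H5Br.
DoU = (2C + 2 + N − H − X) / 2 = (2·6 + 2 + 0 − 5 − 1) / 2 = 4.

4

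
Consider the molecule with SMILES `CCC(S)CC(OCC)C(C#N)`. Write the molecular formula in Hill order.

Atom tally by fragment:
  CH3 → C:1 H:3
  CH2 → C:1 H:2
  CH(SH) → C:1 H:2 S:1
  CH2 → C:1 H:2
  CH(OC2H5) → C:3 H:6 O:1
  CH2CN → C:2 H:2 N:1
Element totals:
  C: 9
  H: 17
  N: 1
  O: 1
  S: 1

C9H17NOS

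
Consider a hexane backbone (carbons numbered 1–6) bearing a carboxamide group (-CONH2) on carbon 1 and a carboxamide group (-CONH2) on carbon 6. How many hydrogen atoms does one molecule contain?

16

Atom tally by fragment:
  H2NOCCH2 → C:2 H:4 O:1 N:1
  CH2 → C:1 H:2
  CH2 → C:1 H:2
  CH2 → C:1 H:2
  CH2 → C:1 H:2
  CH2CONH2 → C:2 H:4 O:1 N:1
Element totals:
  C: 8
  H: 16
  N: 2
  O: 2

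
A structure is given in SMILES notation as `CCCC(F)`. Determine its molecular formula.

C4H9F

Atom tally by fragment:
  CH3 → C:1 H:3
  CH2 → C:1 H:2
  CH2 → C:1 H:2
  CH2F → C:1 H:2 F:1
Element totals:
  C: 4
  H: 9
  F: 1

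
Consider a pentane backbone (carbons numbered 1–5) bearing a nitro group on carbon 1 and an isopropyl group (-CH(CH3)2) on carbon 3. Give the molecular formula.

C8H17NO2

Atom tally by fragment:
  O2NCH2 → C:1 H:2 N:1 O:2
  CH2 → C:1 H:2
  CH(CH(CH3)2) → C:4 H:8
  CH2 → C:1 H:2
  CH3 → C:1 H:3
Element totals:
  C: 8
  H: 17
  N: 1
  O: 2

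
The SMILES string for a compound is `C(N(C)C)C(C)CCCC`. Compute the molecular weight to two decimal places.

Atom tally by fragment:
  (CH3)2NCH2 → C:3 H:8 N:1
  CH(CH3) → C:2 H:4
  CH2 → C:1 H:2
  CH2 → C:1 H:2
  CH2 → C:1 H:2
  CH3 → C:1 H:3
Element totals:
  C: 9
  H: 21
  N: 1
Molecular formula: C9H21N.
  M = 9(12.011) + 21(1.008) + 14.007
    = 108.099 + 21.168 + 14.007 = 143.274

143.27 g/mol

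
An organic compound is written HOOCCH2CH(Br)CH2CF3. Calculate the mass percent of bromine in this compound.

Atom tally by fragment:
  HOOCCH2 → C:2 H:3 O:2
  CH(Br) → C:1 H:1 Br:1
  CH2CF3 → C:2 H:2 F:3
Element totals:
  C: 5
  H: 6
  Br: 1
  F: 3
  O: 2
Molecular formula: C5H6BrF3O2.
Molar mass = 234.999 g/mol.
Mass from Br: 1 × 79.904 = 79.904 g/mol.
%Br = 79.904 / 234.999 × 100 = 34.00%.

34.00%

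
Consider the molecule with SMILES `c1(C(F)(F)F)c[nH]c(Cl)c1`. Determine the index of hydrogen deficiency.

3

Atom tally by fragment:
  pyrrole ring core → C:4 H:5 N:1
  (− 2 ring H displaced by substituents)
  + CF3 → C:1 F:3
  + Cl → Cl:1
Element totals:
  C: 5
  H: 3
  Cl: 1
  F: 3
  N: 1
Molecular formula: C5H3ClF3N.
DoU = (2C + 2 + N − H − X) / 2 = (2·5 + 2 + 1 − 3 − 4) / 2 = 3.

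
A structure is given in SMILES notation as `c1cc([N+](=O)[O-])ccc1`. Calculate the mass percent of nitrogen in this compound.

Atom tally by fragment:
  benzene ring core → C:6 H:6
  (− 1 ring H displaced by substituents)
  + NO2 → N:1 O:2
Element totals:
  C: 6
  H: 5
  N: 1
  O: 2
Molecular formula: C6H5NO2.
Molar mass = 123.111 g/mol.
Mass from N: 1 × 14.007 = 14.007 g/mol.
%N = 14.007 / 123.111 × 100 = 11.38%.

11.38%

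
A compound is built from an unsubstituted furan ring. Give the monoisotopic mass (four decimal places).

Atom tally by fragment:
  furan ring core → C:4 H:4 O:1
Element totals:
  C: 4
  H: 4
  O: 1
Molecular formula: C4H4O.
  M = 4(12.0) + 4(1.007825) + 15.994915
    = 48.000000 + 4.031300 + 15.994915 = 68.026215

68.0262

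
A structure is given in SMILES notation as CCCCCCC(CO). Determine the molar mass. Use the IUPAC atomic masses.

130.23 g/mol

Atom tally by fragment:
  CH3 → C:1 H:3
  CH2 → C:1 H:2
  CH2 → C:1 H:2
  CH2 → C:1 H:2
  CH2 → C:1 H:2
  CH2 → C:1 H:2
  CH2CH2OH → C:2 H:5 O:1
Element totals:
  C: 8
  H: 18
  O: 1
Molecular formula: C8H18O.
  M = 8(12.011) + 18(1.008) + 15.999
    = 96.088 + 18.144 + 15.999 = 130.231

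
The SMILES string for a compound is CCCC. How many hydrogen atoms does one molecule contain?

Atom tally by fragment:
  CH3 → C:1 H:3
  CH2 → C:1 H:2
  CH2 → C:1 H:2
  CH3 → C:1 H:3
Element totals:
  C: 4
  H: 10

10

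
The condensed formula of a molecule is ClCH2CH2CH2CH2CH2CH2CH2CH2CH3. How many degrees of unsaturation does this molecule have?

0

Element totals:
  C: 9
  H: 19
  Cl: 1
Molecular formula: C9H19Cl.
DoU = (2C + 2 + N − H − X) / 2 = (2·9 + 2 + 0 − 19 − 1) / 2 = 0.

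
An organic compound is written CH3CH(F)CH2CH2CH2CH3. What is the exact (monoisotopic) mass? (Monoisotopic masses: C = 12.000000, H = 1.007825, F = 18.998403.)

104.1001

Atom tally by fragment:
  CH3 → C:1 H:3
  CH(F) → C:1 H:1 F:1
  CH2 → C:1 H:2
  CH2 → C:1 H:2
  CH2 → C:1 H:2
  CH3 → C:1 H:3
Element totals:
  C: 6
  H: 13
  F: 1
Molecular formula: C6H13F.
  M = 6(12.0) + 13(1.007825) + 18.998403
    = 72.000000 + 13.101725 + 18.998403 = 104.100128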